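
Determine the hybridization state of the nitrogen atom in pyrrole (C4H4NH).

sp^2

N has three σ bonds; its lone pair occupies the p orbital and is part of the aromatic π system, so N is sp2 (not the sp3 a naive steric count of 4 would give).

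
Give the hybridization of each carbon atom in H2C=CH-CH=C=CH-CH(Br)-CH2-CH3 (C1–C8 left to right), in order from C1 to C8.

C1 sp2, C2 sp2, C3 sp2, C4 sp, C5 sp2, C6 sp3, C7 sp3, C8 sp3

C1: 3 σ bonds, plus one π bond — 3 electron domains, sp2.
C2 — 3 σ bonds, plus one π bond. Steric number 3, so sp2.
C3: 3 σ bonds, plus one π bond; 3 regions of electron density → sp2.
C4 is sp: 2 σ bonds, plus two π bonds, 2 electron-density regions.
C5 has 3 σ bonds, plus one π bond: steric number 3 → sp2.
C6 — 4 σ bonds. Steric number 4, so sp3.
C7: 4 σ bonds; 4 regions of electron density → sp3.
C8 has 4 σ bonds: steric number 4 → sp3.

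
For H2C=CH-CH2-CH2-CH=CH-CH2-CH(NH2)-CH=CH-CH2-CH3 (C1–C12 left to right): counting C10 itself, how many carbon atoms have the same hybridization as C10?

C10 is sp2 (one π bond).
C1: sp2 ✓
C2: sp2 ✓
C3: sp3
C4: sp3
C5: sp2 ✓
C6: sp2 ✓
C7: sp3
C8: sp3
C9: sp2 ✓
C10: sp2 ✓
C11: sp3
C12: sp3
6 carbons are sp2.

6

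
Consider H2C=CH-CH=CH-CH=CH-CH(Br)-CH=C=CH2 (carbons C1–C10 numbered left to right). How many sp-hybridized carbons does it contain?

C1: sp2
C2: sp2
C3: sp2
C4: sp2
C5: sp2
C6: sp2
C7: sp3
C8: sp2
C9: sp ✓
C10: sp2
C9 → 1 sp carbon.

1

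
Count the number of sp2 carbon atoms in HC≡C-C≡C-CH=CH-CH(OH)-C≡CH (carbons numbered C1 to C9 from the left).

2

C1: sp
C2: sp
C3: sp
C4: sp
C5: sp2 ✓
C6: sp2 ✓
C7: sp3
C8: sp
C9: sp
C5, C6 → 2 sp2 carbons.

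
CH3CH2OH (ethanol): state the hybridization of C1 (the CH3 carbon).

C1 (the CH3 carbon) is sp3: 4 σ bonds, 4 electron-density regions.

sp^3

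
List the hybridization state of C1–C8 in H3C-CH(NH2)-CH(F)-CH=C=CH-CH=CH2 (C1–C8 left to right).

C1 — 4 σ bonds. Steric number 4, so sp3.
C2 carries 4 σ bonds, giving a steric number of 4, so it is sp3.
C3 — 4 σ bonds. Steric number 4, so sp3.
C4 has 3 σ bonds, plus one π bond: steric number 3 → sp2.
C5 carries 2 σ bonds, plus two π bonds, giving a steric number of 2, so it is sp.
C6 has 3 σ bonds, plus one π bond: steric number 3 → sp2.
C7 carries 3 σ bonds, plus one π bond, giving a steric number of 3, so it is sp2.
C8: 3 σ bonds, plus one π bond; 3 regions of electron density → sp2.

C1 sp3, C2 sp3, C3 sp3, C4 sp2, C5 sp, C6 sp2, C7 sp2, C8 sp2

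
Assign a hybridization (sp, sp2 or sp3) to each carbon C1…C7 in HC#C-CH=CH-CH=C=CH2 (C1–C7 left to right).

C1 has 2 σ bonds, plus two π bonds: steric number 2 → sp.
C2 — 2 σ bonds, plus two π bonds. Steric number 2, so sp.
C3 (3 σ bonds, plus one π bond) has steric number 3: sp2.
C4 is sp2: 3 σ bonds, plus one π bond, 3 electron-density regions.
C5 (3 σ bonds, plus one π bond) has steric number 3: sp2.
C6: 2 σ bonds, plus two π bonds; 2 regions of electron density → sp.
C7 carries 3 σ bonds, plus one π bond, giving a steric number of 3, so it is sp2.

C1 sp, C2 sp, C3 sp2, C4 sp2, C5 sp2, C6 sp, C7 sp2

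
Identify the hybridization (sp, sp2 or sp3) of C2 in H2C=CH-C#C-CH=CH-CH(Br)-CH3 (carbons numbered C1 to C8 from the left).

C2 is sp2: 3 σ bonds, plus one π bond, 3 electron-density regions.

sp2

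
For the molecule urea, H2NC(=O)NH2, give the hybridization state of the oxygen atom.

sp2

The oxygen atom (1 σ bond and 2 lone pairs, plus one π bond) has steric number 3: sp2.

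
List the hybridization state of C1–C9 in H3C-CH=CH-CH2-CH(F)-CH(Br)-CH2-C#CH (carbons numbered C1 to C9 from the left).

C1 sp3, C2 sp2, C3 sp2, C4 sp3, C5 sp3, C6 sp3, C7 sp3, C8 sp, C9 sp

C1 is sp3: 4 σ bonds, 4 electron-density regions.
C2 — 3 σ bonds, plus one π bond. Steric number 3, so sp2.
C3 — 3 σ bonds, plus one π bond. Steric number 3, so sp2.
C4: 4 σ bonds — 4 electron domains, sp3.
C5 has 4 σ bonds: steric number 4 → sp3.
C6 (4 σ bonds) has steric number 4: sp3.
C7 (4 σ bonds) has steric number 4: sp3.
C8: 2 σ bonds, plus two π bonds — 2 electron domains, sp.
C9 is sp: 2 σ bonds, plus two π bonds, 2 electron-density regions.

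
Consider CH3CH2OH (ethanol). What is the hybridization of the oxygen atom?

sp3

The oxygen atom — 2 σ bonds and 2 lone pairs. Steric number 4, so sp3.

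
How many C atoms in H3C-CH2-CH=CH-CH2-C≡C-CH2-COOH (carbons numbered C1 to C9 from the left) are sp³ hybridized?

4

C1: sp3 ✓
C2: sp3 ✓
C3: sp2
C4: sp2
C5: sp3 ✓
C6: sp
C7: sp
C8: sp3 ✓
C9: sp2
C1, C2, C5, C8 → 4 sp3 carbons.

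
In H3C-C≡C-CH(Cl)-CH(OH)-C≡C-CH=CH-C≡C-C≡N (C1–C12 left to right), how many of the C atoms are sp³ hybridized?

3

C1: sp3 ✓
C2: sp
C3: sp
C4: sp3 ✓
C5: sp3 ✓
C6: sp
C7: sp
C8: sp2
C9: sp2
C10: sp
C11: sp
C12: sp
C1, C4, C5 → 3 sp3 carbons.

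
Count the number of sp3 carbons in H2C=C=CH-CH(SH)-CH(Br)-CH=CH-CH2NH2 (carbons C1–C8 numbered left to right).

C1: sp2
C2: sp
C3: sp2
C4: sp3 ✓
C5: sp3 ✓
C6: sp2
C7: sp2
C8: sp3 ✓
C4, C5, C8 → 3 sp3 carbons.

3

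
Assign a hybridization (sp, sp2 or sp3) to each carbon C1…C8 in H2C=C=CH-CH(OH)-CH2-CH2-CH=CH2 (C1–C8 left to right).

C1 sp2, C2 sp, C3 sp2, C4 sp3, C5 sp3, C6 sp3, C7 sp2, C8 sp2

C1 carries 3 σ bonds, plus one π bond, giving a steric number of 3, so it is sp2.
C2 is sp: 2 σ bonds, plus two π bonds, 2 electron-density regions.
C3 carries 3 σ bonds, plus one π bond, giving a steric number of 3, so it is sp2.
C4 is sp3: 4 σ bonds, 4 electron-density regions.
C5: 4 σ bonds; 4 regions of electron density → sp3.
C6 (4 σ bonds) has steric number 4: sp3.
C7 — 3 σ bonds, plus one π bond. Steric number 3, so sp2.
C8: 3 σ bonds, plus one π bond; 3 regions of electron density → sp2.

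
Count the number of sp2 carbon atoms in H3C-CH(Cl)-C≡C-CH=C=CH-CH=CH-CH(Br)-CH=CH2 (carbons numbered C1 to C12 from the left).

6

C1: sp3
C2: sp3
C3: sp
C4: sp
C5: sp2 ✓
C6: sp
C7: sp2 ✓
C8: sp2 ✓
C9: sp2 ✓
C10: sp3
C11: sp2 ✓
C12: sp2 ✓
C5, C7, C8, C9, C11, C12 → 6 sp2 carbons.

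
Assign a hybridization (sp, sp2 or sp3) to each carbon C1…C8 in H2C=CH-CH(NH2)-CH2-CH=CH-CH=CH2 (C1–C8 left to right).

C1 sp2, C2 sp2, C3 sp3, C4 sp3, C5 sp2, C6 sp2, C7 sp2, C8 sp2

C1 (3 σ bonds, plus one π bond) has steric number 3: sp2.
C2 — 3 σ bonds, plus one π bond. Steric number 3, so sp2.
C3: 4 σ bonds — 4 electron domains, sp3.
C4 has 4 σ bonds: steric number 4 → sp3.
C5 carries 3 σ bonds, plus one π bond, giving a steric number of 3, so it is sp2.
C6 is sp2: 3 σ bonds, plus one π bond, 3 electron-density regions.
C7 has 3 σ bonds, plus one π bond: steric number 3 → sp2.
C8 carries 3 σ bonds, plus one π bond, giving a steric number of 3, so it is sp2.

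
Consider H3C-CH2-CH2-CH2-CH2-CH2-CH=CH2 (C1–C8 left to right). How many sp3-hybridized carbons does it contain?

6

C1: sp3 ✓
C2: sp3 ✓
C3: sp3 ✓
C4: sp3 ✓
C5: sp3 ✓
C6: sp3 ✓
C7: sp2
C8: sp2
C1, C2, C3, C4, C5, C6 → 6 sp3 carbons.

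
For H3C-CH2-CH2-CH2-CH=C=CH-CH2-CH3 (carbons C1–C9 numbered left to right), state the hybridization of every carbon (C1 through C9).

C1: 4 σ bonds — 4 electron domains, sp3.
C2 (4 σ bonds) has steric number 4: sp3.
C3 is sp3: 4 σ bonds, 4 electron-density regions.
C4 carries 4 σ bonds, giving a steric number of 4, so it is sp3.
C5: 3 σ bonds, plus one π bond; 3 regions of electron density → sp2.
C6: 2 σ bonds, plus two π bonds; 2 regions of electron density → sp.
C7 is sp2: 3 σ bonds, plus one π bond, 3 electron-density regions.
C8 carries 4 σ bonds, giving a steric number of 4, so it is sp3.
C9 — 4 σ bonds. Steric number 4, so sp3.

C1 sp3, C2 sp3, C3 sp3, C4 sp3, C5 sp2, C6 sp, C7 sp2, C8 sp3, C9 sp3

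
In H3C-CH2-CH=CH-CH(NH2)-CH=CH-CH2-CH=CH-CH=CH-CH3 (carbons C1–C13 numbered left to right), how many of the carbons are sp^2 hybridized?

C1: sp3
C2: sp3
C3: sp2 ✓
C4: sp2 ✓
C5: sp3
C6: sp2 ✓
C7: sp2 ✓
C8: sp3
C9: sp2 ✓
C10: sp2 ✓
C11: sp2 ✓
C12: sp2 ✓
C13: sp3
C3, C4, C6, C7, C9, C10, C11, C12 → 8 sp2 carbons.

8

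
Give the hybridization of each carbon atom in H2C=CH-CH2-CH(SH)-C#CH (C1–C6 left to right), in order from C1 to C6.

C1 has 3 σ bonds, plus one π bond: steric number 3 → sp2.
C2 has 3 σ bonds, plus one π bond: steric number 3 → sp2.
C3: 4 σ bonds — 4 electron domains, sp3.
C4: 4 σ bonds — 4 electron domains, sp3.
C5 carries 2 σ bonds, plus two π bonds, giving a steric number of 2, so it is sp.
C6 carries 2 σ bonds, plus two π bonds, giving a steric number of 2, so it is sp.

C1 sp2, C2 sp2, C3 sp3, C4 sp3, C5 sp, C6 sp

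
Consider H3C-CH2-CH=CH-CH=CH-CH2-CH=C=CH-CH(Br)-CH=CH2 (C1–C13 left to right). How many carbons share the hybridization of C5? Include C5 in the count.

C5 is sp2 (one π bond).
C1: sp3
C2: sp3
C3: sp2 ✓
C4: sp2 ✓
C5: sp2 ✓
C6: sp2 ✓
C7: sp3
C8: sp2 ✓
C9: sp
C10: sp2 ✓
C11: sp3
C12: sp2 ✓
C13: sp2 ✓
8 carbons are sp2.

8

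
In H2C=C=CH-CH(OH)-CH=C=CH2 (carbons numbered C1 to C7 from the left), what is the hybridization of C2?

C2: 2 σ bonds, plus two π bonds — 2 electron domains, sp.

sp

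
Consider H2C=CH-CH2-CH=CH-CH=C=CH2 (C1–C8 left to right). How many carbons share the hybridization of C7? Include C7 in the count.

1

C7 is sp (two π bonds).
C1: sp2
C2: sp2
C3: sp3
C4: sp2
C5: sp2
C6: sp2
C7: sp ✓
C8: sp2
1 carbon is sp.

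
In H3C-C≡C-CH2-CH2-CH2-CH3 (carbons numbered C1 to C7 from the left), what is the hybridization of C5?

C5: 4 σ bonds; 4 regions of electron density → sp3.

sp³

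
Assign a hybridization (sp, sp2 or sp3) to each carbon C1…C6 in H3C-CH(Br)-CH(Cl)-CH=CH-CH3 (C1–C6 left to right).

C1 sp3, C2 sp3, C3 sp3, C4 sp2, C5 sp2, C6 sp3

C1 has 4 σ bonds: steric number 4 → sp3.
C2 has 4 σ bonds: steric number 4 → sp3.
C3 — 4 σ bonds. Steric number 4, so sp3.
C4 is sp2: 3 σ bonds, plus one π bond, 3 electron-density regions.
C5 has 3 σ bonds, plus one π bond: steric number 3 → sp2.
C6 has 4 σ bonds: steric number 4 → sp3.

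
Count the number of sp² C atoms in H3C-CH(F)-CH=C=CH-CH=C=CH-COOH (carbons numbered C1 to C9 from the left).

5

C1: sp3
C2: sp3
C3: sp2 ✓
C4: sp
C5: sp2 ✓
C6: sp2 ✓
C7: sp
C8: sp2 ✓
C9: sp2 ✓
C3, C5, C6, C8, C9 → 5 sp2 carbons.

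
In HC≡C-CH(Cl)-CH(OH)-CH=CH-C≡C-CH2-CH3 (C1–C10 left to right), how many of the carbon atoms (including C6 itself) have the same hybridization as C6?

2

C6 is sp2 (one π bond).
C1: sp
C2: sp
C3: sp3
C4: sp3
C5: sp2 ✓
C6: sp2 ✓
C7: sp
C8: sp
C9: sp3
C10: sp3
2 carbons are sp2.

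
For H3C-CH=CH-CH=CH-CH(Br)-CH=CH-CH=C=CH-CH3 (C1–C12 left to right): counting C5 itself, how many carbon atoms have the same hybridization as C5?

C5 is sp2 (one π bond).
C1: sp3
C2: sp2 ✓
C3: sp2 ✓
C4: sp2 ✓
C5: sp2 ✓
C6: sp3
C7: sp2 ✓
C8: sp2 ✓
C9: sp2 ✓
C10: sp
C11: sp2 ✓
C12: sp3
8 carbons are sp2.

8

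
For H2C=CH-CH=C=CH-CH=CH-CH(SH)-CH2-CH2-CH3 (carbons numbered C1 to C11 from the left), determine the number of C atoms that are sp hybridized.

C1: sp2
C2: sp2
C3: sp2
C4: sp ✓
C5: sp2
C6: sp2
C7: sp2
C8: sp3
C9: sp3
C10: sp3
C11: sp3
C4 → 1 sp carbon.

1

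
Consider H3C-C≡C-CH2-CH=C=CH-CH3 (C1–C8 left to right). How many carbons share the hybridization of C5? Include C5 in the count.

C5 is sp2 (one π bond).
C1: sp3
C2: sp
C3: sp
C4: sp3
C5: sp2 ✓
C6: sp
C7: sp2 ✓
C8: sp3
2 carbons are sp2.

2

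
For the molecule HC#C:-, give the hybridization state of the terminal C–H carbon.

The terminal C–H carbon carries 2 σ bonds, plus two π bonds, giving a steric number of 2, so it is sp.

sp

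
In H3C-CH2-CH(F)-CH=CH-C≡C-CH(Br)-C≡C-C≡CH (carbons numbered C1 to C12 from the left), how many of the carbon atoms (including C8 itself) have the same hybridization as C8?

C8 is sp3 (only σ bonds).
C1: sp3 ✓
C2: sp3 ✓
C3: sp3 ✓
C4: sp2
C5: sp2
C6: sp
C7: sp
C8: sp3 ✓
C9: sp
C10: sp
C11: sp
C12: sp
4 carbons are sp3.

4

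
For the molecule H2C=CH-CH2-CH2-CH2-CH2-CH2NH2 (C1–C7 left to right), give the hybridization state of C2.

C2 is sp2: 3 σ bonds, plus one π bond, 3 electron-density regions.

sp^2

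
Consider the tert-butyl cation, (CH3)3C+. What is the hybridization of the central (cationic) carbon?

sp²

Three σ bonds and an empty p orbital; no lone pair → steric number 3 → sp2 and planar.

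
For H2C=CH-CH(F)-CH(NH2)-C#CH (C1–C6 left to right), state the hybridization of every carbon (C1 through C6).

C1 sp2, C2 sp2, C3 sp3, C4 sp3, C5 sp, C6 sp

C1 has 3 σ bonds, plus one π bond: steric number 3 → sp2.
C2 has 3 σ bonds, plus one π bond: steric number 3 → sp2.
C3 — 4 σ bonds. Steric number 4, so sp3.
C4: 4 σ bonds — 4 electron domains, sp3.
C5 — 2 σ bonds, plus two π bonds. Steric number 2, so sp.
C6 has 2 σ bonds, plus two π bonds: steric number 2 → sp.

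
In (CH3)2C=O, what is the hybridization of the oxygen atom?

One σ bond + two lone pairs = steric number 3 → sp2.

sp2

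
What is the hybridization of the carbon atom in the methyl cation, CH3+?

sp²

Three σ bonds to H, empty p orbital → sp2, trigonal planar.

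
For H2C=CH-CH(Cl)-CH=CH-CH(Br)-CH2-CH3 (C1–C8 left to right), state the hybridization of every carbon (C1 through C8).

C1 (3 σ bonds, plus one π bond) has steric number 3: sp2.
C2 has 3 σ bonds, plus one π bond: steric number 3 → sp2.
C3 — 4 σ bonds. Steric number 4, so sp3.
C4 (3 σ bonds, plus one π bond) has steric number 3: sp2.
C5: 3 σ bonds, plus one π bond — 3 electron domains, sp2.
C6: 4 σ bonds; 4 regions of electron density → sp3.
C7 carries 4 σ bonds, giving a steric number of 4, so it is sp3.
C8 is sp3: 4 σ bonds, 4 electron-density regions.

C1 sp2, C2 sp2, C3 sp3, C4 sp2, C5 sp2, C6 sp3, C7 sp3, C8 sp3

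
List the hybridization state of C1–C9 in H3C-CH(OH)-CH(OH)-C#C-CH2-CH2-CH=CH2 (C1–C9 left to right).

C1 sp3, C2 sp3, C3 sp3, C4 sp, C5 sp, C6 sp3, C7 sp3, C8 sp2, C9 sp2

C1: 4 σ bonds; 4 regions of electron density → sp3.
C2 has 4 σ bonds: steric number 4 → sp3.
C3 is sp3: 4 σ bonds, 4 electron-density regions.
C4 has 2 σ bonds, plus two π bonds: steric number 2 → sp.
C5 — 2 σ bonds, plus two π bonds. Steric number 2, so sp.
C6 is sp3: 4 σ bonds, 4 electron-density regions.
C7: 4 σ bonds; 4 regions of electron density → sp3.
C8 — 3 σ bonds, plus one π bond. Steric number 3, so sp2.
C9 is sp2: 3 σ bonds, plus one π bond, 3 electron-density regions.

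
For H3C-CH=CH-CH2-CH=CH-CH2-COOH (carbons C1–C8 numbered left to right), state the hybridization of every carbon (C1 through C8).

C1: 4 σ bonds; 4 regions of electron density → sp3.
C2 is sp2: 3 σ bonds, plus one π bond, 3 electron-density regions.
C3 (3 σ bonds, plus one π bond) has steric number 3: sp2.
C4 is sp3: 4 σ bonds, 4 electron-density regions.
C5: 3 σ bonds, plus one π bond — 3 electron domains, sp2.
C6 carries 3 σ bonds, plus one π bond, giving a steric number of 3, so it is sp2.
C7: 4 σ bonds; 4 regions of electron density → sp3.
C8 (3 σ bonds, plus one π bond) has steric number 3: sp2.

C1 sp3, C2 sp2, C3 sp2, C4 sp3, C5 sp2, C6 sp2, C7 sp3, C8 sp2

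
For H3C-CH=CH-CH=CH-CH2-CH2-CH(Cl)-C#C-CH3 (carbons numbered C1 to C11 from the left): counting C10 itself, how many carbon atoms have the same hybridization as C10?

C10 is sp (two π bonds).
C1: sp3
C2: sp2
C3: sp2
C4: sp2
C5: sp2
C6: sp3
C7: sp3
C8: sp3
C9: sp ✓
C10: sp ✓
C11: sp3
2 carbons are sp.

2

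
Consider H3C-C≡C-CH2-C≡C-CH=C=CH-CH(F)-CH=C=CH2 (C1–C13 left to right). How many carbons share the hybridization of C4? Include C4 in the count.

C4 is sp3 (only σ bonds).
C1: sp3 ✓
C2: sp
C3: sp
C4: sp3 ✓
C5: sp
C6: sp
C7: sp2
C8: sp
C9: sp2
C10: sp3 ✓
C11: sp2
C12: sp
C13: sp2
3 carbons are sp3.

3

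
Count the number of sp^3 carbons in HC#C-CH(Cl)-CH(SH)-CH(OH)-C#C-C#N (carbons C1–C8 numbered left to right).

C1: sp
C2: sp
C3: sp3 ✓
C4: sp3 ✓
C5: sp3 ✓
C6: sp
C7: sp
C8: sp
C3, C4, C5 → 3 sp3 carbons.

3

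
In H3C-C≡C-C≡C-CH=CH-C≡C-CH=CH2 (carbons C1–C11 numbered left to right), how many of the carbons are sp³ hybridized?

1

C1: sp3 ✓
C2: sp
C3: sp
C4: sp
C5: sp
C6: sp2
C7: sp2
C8: sp
C9: sp
C10: sp2
C11: sp2
C1 → 1 sp3 carbon.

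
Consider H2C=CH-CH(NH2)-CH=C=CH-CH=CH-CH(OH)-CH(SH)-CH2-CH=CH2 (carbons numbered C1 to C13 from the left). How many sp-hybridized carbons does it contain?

1

C1: sp2
C2: sp2
C3: sp3
C4: sp2
C5: sp ✓
C6: sp2
C7: sp2
C8: sp2
C9: sp3
C10: sp3
C11: sp3
C12: sp2
C13: sp2
C5 → 1 sp carbon.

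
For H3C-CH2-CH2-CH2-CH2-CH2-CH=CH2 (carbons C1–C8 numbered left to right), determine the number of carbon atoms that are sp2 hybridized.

C1: sp3
C2: sp3
C3: sp3
C4: sp3
C5: sp3
C6: sp3
C7: sp2 ✓
C8: sp2 ✓
C7, C8 → 2 sp2 carbons.

2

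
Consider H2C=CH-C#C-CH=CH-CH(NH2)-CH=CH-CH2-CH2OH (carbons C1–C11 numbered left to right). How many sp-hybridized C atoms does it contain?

C1: sp2
C2: sp2
C3: sp ✓
C4: sp ✓
C5: sp2
C6: sp2
C7: sp3
C8: sp2
C9: sp2
C10: sp3
C11: sp3
C3, C4 → 2 sp carbons.

2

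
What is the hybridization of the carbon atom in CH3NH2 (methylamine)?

sp³

The carbon atom is sp3: 4 σ bonds, 4 electron-density regions.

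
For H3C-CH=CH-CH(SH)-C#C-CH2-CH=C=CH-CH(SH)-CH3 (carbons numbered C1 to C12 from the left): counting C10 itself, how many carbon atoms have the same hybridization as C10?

C10 is sp2 (one π bond).
C1: sp3
C2: sp2 ✓
C3: sp2 ✓
C4: sp3
C5: sp
C6: sp
C7: sp3
C8: sp2 ✓
C9: sp
C10: sp2 ✓
C11: sp3
C12: sp3
4 carbons are sp2.

4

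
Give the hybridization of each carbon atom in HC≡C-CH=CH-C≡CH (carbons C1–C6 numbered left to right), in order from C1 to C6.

C1 carries 2 σ bonds, plus two π bonds, giving a steric number of 2, so it is sp.
C2 is sp: 2 σ bonds, plus two π bonds, 2 electron-density regions.
C3 carries 3 σ bonds, plus one π bond, giving a steric number of 3, so it is sp2.
C4 (3 σ bonds, plus one π bond) has steric number 3: sp2.
C5 (2 σ bonds, plus two π bonds) has steric number 2: sp.
C6 (2 σ bonds, plus two π bonds) has steric number 2: sp.

C1 sp, C2 sp, C3 sp2, C4 sp2, C5 sp, C6 sp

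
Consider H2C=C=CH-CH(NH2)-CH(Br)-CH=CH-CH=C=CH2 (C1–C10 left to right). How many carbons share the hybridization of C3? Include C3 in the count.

6

C3 is sp2 (one π bond).
C1: sp2 ✓
C2: sp
C3: sp2 ✓
C4: sp3
C5: sp3
C6: sp2 ✓
C7: sp2 ✓
C8: sp2 ✓
C9: sp
C10: sp2 ✓
6 carbons are sp2.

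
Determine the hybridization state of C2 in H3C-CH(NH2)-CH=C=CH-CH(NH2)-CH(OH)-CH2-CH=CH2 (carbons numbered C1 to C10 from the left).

sp3

C2 has 4 σ bonds: steric number 4 → sp3.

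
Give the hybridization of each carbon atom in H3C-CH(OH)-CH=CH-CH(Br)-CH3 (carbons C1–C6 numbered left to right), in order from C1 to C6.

C1 sp3, C2 sp3, C3 sp2, C4 sp2, C5 sp3, C6 sp3

C1 is sp3: 4 σ bonds, 4 electron-density regions.
C2 (4 σ bonds) has steric number 4: sp3.
C3 has 3 σ bonds, plus one π bond: steric number 3 → sp2.
C4 — 3 σ bonds, plus one π bond. Steric number 3, so sp2.
C5: 4 σ bonds — 4 electron domains, sp3.
C6 has 4 σ bonds: steric number 4 → sp3.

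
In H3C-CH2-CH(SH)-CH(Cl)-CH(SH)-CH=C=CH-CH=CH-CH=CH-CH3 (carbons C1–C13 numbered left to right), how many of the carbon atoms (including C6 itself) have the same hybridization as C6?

6

C6 is sp2 (one π bond).
C1: sp3
C2: sp3
C3: sp3
C4: sp3
C5: sp3
C6: sp2 ✓
C7: sp
C8: sp2 ✓
C9: sp2 ✓
C10: sp2 ✓
C11: sp2 ✓
C12: sp2 ✓
C13: sp3
6 carbons are sp2.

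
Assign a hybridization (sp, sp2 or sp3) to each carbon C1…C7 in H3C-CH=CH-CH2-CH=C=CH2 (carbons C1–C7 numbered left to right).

C1 sp3, C2 sp2, C3 sp2, C4 sp3, C5 sp2, C6 sp, C7 sp2

C1: 4 σ bonds — 4 electron domains, sp3.
C2 has 3 σ bonds, plus one π bond: steric number 3 → sp2.
C3 — 3 σ bonds, plus one π bond. Steric number 3, so sp2.
C4 — 4 σ bonds. Steric number 4, so sp3.
C5 has 3 σ bonds, plus one π bond: steric number 3 → sp2.
C6: 2 σ bonds, plus two π bonds — 2 electron domains, sp.
C7 — 3 σ bonds, plus one π bond. Steric number 3, so sp2.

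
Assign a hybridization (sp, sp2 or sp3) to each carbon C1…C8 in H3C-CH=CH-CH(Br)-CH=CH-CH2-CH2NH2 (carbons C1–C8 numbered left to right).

C1 carries 4 σ bonds, giving a steric number of 4, so it is sp3.
C2: 3 σ bonds, plus one π bond; 3 regions of electron density → sp2.
C3: 3 σ bonds, plus one π bond — 3 electron domains, sp2.
C4 carries 4 σ bonds, giving a steric number of 4, so it is sp3.
C5 has 3 σ bonds, plus one π bond: steric number 3 → sp2.
C6: 3 σ bonds, plus one π bond; 3 regions of electron density → sp2.
C7: 4 σ bonds — 4 electron domains, sp3.
C8: 4 σ bonds — 4 electron domains, sp3.

C1 sp3, C2 sp2, C3 sp2, C4 sp3, C5 sp2, C6 sp2, C7 sp3, C8 sp3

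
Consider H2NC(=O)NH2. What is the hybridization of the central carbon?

sp^2

The central carbon: 3 σ bonds, plus one π bond — 3 electron domains, sp2.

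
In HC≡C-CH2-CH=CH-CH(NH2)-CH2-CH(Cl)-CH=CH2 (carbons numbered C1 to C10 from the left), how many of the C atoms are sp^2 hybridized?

4

C1: sp
C2: sp
C3: sp3
C4: sp2 ✓
C5: sp2 ✓
C6: sp3
C7: sp3
C8: sp3
C9: sp2 ✓
C10: sp2 ✓
C4, C5, C9, C10 → 4 sp2 carbons.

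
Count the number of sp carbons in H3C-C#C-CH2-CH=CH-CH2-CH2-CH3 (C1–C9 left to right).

2

C1: sp3
C2: sp ✓
C3: sp ✓
C4: sp3
C5: sp2
C6: sp2
C7: sp3
C8: sp3
C9: sp3
C2, C3 → 2 sp carbons.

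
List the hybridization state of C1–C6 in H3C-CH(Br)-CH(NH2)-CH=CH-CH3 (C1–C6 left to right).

C1 sp3, C2 sp3, C3 sp3, C4 sp2, C5 sp2, C6 sp3

C1: 4 σ bonds — 4 electron domains, sp3.
C2 (4 σ bonds) has steric number 4: sp3.
C3 is sp3: 4 σ bonds, 4 electron-density regions.
C4 has 3 σ bonds, plus one π bond: steric number 3 → sp2.
C5 is sp2: 3 σ bonds, plus one π bond, 3 electron-density regions.
C6: 4 σ bonds; 4 regions of electron density → sp3.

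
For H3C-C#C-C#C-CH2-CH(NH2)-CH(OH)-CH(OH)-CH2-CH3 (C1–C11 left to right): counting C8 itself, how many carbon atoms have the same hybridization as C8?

C8 is sp3 (only σ bonds).
C1: sp3 ✓
C2: sp
C3: sp
C4: sp
C5: sp
C6: sp3 ✓
C7: sp3 ✓
C8: sp3 ✓
C9: sp3 ✓
C10: sp3 ✓
C11: sp3 ✓
7 carbons are sp3.

7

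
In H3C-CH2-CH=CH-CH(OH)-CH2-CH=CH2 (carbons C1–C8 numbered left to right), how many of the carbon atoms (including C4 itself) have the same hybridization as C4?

4

C4 is sp2 (one π bond).
C1: sp3
C2: sp3
C3: sp2 ✓
C4: sp2 ✓
C5: sp3
C6: sp3
C7: sp2 ✓
C8: sp2 ✓
4 carbons are sp2.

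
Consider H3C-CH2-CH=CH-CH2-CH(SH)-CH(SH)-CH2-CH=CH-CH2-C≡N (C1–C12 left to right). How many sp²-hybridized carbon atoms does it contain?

4

C1: sp3
C2: sp3
C3: sp2 ✓
C4: sp2 ✓
C5: sp3
C6: sp3
C7: sp3
C8: sp3
C9: sp2 ✓
C10: sp2 ✓
C11: sp3
C12: sp
C3, C4, C9, C10 → 4 sp2 carbons.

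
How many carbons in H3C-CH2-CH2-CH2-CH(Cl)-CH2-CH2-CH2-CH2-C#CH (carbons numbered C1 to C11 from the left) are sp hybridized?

C1: sp3
C2: sp3
C3: sp3
C4: sp3
C5: sp3
C6: sp3
C7: sp3
C8: sp3
C9: sp3
C10: sp ✓
C11: sp ✓
C10, C11 → 2 sp carbons.

2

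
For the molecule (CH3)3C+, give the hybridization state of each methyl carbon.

sp^3

Each methyl carbon — 4 σ bonds. Steric number 4, so sp3.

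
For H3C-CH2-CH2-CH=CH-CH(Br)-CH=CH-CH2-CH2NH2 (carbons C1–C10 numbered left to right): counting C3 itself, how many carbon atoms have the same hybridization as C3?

6

C3 is sp3 (only σ bonds).
C1: sp3 ✓
C2: sp3 ✓
C3: sp3 ✓
C4: sp2
C5: sp2
C6: sp3 ✓
C7: sp2
C8: sp2
C9: sp3 ✓
C10: sp3 ✓
6 carbons are sp3.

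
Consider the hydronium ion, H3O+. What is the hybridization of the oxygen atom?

sp^3

Three σ bonds + one lone pair = steric number 4 → sp3.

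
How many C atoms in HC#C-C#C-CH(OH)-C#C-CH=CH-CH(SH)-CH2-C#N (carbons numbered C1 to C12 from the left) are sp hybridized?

C1: sp ✓
C2: sp ✓
C3: sp ✓
C4: sp ✓
C5: sp3
C6: sp ✓
C7: sp ✓
C8: sp2
C9: sp2
C10: sp3
C11: sp3
C12: sp ✓
C1, C2, C3, C4, C6, C7, C12 → 7 sp carbons.

7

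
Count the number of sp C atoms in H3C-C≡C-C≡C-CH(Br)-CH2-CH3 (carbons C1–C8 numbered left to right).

4

C1: sp3
C2: sp ✓
C3: sp ✓
C4: sp ✓
C5: sp ✓
C6: sp3
C7: sp3
C8: sp3
C2, C3, C4, C5 → 4 sp carbons.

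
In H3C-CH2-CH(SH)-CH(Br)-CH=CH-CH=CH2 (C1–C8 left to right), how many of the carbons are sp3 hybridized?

4

C1: sp3 ✓
C2: sp3 ✓
C3: sp3 ✓
C4: sp3 ✓
C5: sp2
C6: sp2
C7: sp2
C8: sp2
C1, C2, C3, C4 → 4 sp3 carbons.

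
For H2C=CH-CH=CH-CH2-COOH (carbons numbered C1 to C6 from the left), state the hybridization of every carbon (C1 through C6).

C1 sp2, C2 sp2, C3 sp2, C4 sp2, C5 sp3, C6 sp2

C1 carries 3 σ bonds, plus one π bond, giving a steric number of 3, so it is sp2.
C2 has 3 σ bonds, plus one π bond: steric number 3 → sp2.
C3: 3 σ bonds, plus one π bond — 3 electron domains, sp2.
C4 is sp2: 3 σ bonds, plus one π bond, 3 electron-density regions.
C5: 4 σ bonds — 4 electron domains, sp3.
C6: 3 σ bonds, plus one π bond; 3 regions of electron density → sp2.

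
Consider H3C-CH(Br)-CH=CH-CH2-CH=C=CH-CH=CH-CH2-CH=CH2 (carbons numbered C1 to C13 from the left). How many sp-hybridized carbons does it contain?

C1: sp3
C2: sp3
C3: sp2
C4: sp2
C5: sp3
C6: sp2
C7: sp ✓
C8: sp2
C9: sp2
C10: sp2
C11: sp3
C12: sp2
C13: sp2
C7 → 1 sp carbon.

1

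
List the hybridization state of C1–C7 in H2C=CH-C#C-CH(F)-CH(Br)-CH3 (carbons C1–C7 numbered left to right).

C1 sp2, C2 sp2, C3 sp, C4 sp, C5 sp3, C6 sp3, C7 sp3

C1 has 3 σ bonds, plus one π bond: steric number 3 → sp2.
C2: 3 σ bonds, plus one π bond; 3 regions of electron density → sp2.
C3: 2 σ bonds, plus two π bonds; 2 regions of electron density → sp.
C4: 2 σ bonds, plus two π bonds; 2 regions of electron density → sp.
C5 — 4 σ bonds. Steric number 4, so sp3.
C6: 4 σ bonds; 4 regions of electron density → sp3.
C7: 4 σ bonds — 4 electron domains, sp3.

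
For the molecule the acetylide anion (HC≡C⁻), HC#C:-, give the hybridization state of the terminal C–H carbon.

The terminal C–H carbon — 2 σ bonds, plus two π bonds. Steric number 2, so sp.

sp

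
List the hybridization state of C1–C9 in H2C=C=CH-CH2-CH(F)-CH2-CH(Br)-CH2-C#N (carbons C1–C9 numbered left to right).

C1 sp2, C2 sp, C3 sp2, C4 sp3, C5 sp3, C6 sp3, C7 sp3, C8 sp3, C9 sp

C1: 3 σ bonds, plus one π bond — 3 electron domains, sp2.
C2 is sp: 2 σ bonds, plus two π bonds, 2 electron-density regions.
C3 is sp2: 3 σ bonds, plus one π bond, 3 electron-density regions.
C4 carries 4 σ bonds, giving a steric number of 4, so it is sp3.
C5 is sp3: 4 σ bonds, 4 electron-density regions.
C6 carries 4 σ bonds, giving a steric number of 4, so it is sp3.
C7: 4 σ bonds; 4 regions of electron density → sp3.
C8 has 4 σ bonds: steric number 4 → sp3.
C9: 2 σ bonds, plus two π bonds; 2 regions of electron density → sp.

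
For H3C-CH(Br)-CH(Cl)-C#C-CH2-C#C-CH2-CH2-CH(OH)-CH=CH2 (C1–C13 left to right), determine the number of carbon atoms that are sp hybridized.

4

C1: sp3
C2: sp3
C3: sp3
C4: sp ✓
C5: sp ✓
C6: sp3
C7: sp ✓
C8: sp ✓
C9: sp3
C10: sp3
C11: sp3
C12: sp2
C13: sp2
C4, C5, C7, C8 → 4 sp carbons.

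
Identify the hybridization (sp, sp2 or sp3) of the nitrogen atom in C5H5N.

N has two σ bonds and one lone pair in the ring plane (steric number 3 → sp2); its p orbital contributes one electron to the aromatic π system via the C=N double bond.

sp²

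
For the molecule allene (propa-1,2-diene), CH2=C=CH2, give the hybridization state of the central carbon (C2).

sp

Two σ bonds and two π bonds (one to each neighbour) → sp.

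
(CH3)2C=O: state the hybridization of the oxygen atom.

sp2

One σ bond + two lone pairs = steric number 3 → sp2.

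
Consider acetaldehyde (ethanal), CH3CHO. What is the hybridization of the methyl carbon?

The methyl carbon has 4 σ bonds: steric number 4 → sp3.

sp3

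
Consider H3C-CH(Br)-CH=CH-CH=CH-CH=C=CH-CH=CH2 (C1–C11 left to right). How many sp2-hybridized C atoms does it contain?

C1: sp3
C2: sp3
C3: sp2 ✓
C4: sp2 ✓
C5: sp2 ✓
C6: sp2 ✓
C7: sp2 ✓
C8: sp
C9: sp2 ✓
C10: sp2 ✓
C11: sp2 ✓
C3, C4, C5, C6, C7, C9, C10, C11 → 8 sp2 carbons.

8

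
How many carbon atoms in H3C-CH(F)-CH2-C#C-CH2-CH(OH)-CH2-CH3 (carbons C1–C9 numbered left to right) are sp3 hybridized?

C1: sp3 ✓
C2: sp3 ✓
C3: sp3 ✓
C4: sp
C5: sp
C6: sp3 ✓
C7: sp3 ✓
C8: sp3 ✓
C9: sp3 ✓
C1, C2, C3, C6, C7, C8, C9 → 7 sp3 carbons.

7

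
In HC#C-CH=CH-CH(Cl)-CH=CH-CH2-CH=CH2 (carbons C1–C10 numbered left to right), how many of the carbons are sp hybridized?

C1: sp ✓
C2: sp ✓
C3: sp2
C4: sp2
C5: sp3
C6: sp2
C7: sp2
C8: sp3
C9: sp2
C10: sp2
C1, C2 → 2 sp carbons.

2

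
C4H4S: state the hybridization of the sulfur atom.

sp²

Analogous to furan: one S lone pair in the aromatic π system, S is sp2.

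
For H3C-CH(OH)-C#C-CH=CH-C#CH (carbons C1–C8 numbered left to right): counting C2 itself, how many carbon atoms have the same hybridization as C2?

C2 is sp3 (only σ bonds).
C1: sp3 ✓
C2: sp3 ✓
C3: sp
C4: sp
C5: sp2
C6: sp2
C7: sp
C8: sp
2 carbons are sp3.

2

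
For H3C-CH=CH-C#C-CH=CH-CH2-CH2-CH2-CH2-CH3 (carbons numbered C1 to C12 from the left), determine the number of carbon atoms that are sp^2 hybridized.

4

C1: sp3
C2: sp2 ✓
C3: sp2 ✓
C4: sp
C5: sp
C6: sp2 ✓
C7: sp2 ✓
C8: sp3
C9: sp3
C10: sp3
C11: sp3
C12: sp3
C2, C3, C6, C7 → 4 sp2 carbons.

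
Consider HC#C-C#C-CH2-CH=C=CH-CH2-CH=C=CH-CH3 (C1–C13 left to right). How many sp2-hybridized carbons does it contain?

4

C1: sp
C2: sp
C3: sp
C4: sp
C5: sp3
C6: sp2 ✓
C7: sp
C8: sp2 ✓
C9: sp3
C10: sp2 ✓
C11: sp
C12: sp2 ✓
C13: sp3
C6, C8, C10, C12 → 4 sp2 carbons.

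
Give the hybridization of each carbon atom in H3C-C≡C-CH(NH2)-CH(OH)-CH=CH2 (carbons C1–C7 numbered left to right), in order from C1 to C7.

C1 sp3, C2 sp, C3 sp, C4 sp3, C5 sp3, C6 sp2, C7 sp2

C1 — 4 σ bonds. Steric number 4, so sp3.
C2 carries 2 σ bonds, plus two π bonds, giving a steric number of 2, so it is sp.
C3 carries 2 σ bonds, plus two π bonds, giving a steric number of 2, so it is sp.
C4 carries 4 σ bonds, giving a steric number of 4, so it is sp3.
C5 is sp3: 4 σ bonds, 4 electron-density regions.
C6: 3 σ bonds, plus one π bond — 3 electron domains, sp2.
C7 (3 σ bonds, plus one π bond) has steric number 3: sp2.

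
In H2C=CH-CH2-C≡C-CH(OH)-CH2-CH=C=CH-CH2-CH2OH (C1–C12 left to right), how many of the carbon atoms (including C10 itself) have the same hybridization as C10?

4

C10 is sp2 (one π bond).
C1: sp2 ✓
C2: sp2 ✓
C3: sp3
C4: sp
C5: sp
C6: sp3
C7: sp3
C8: sp2 ✓
C9: sp
C10: sp2 ✓
C11: sp3
C12: sp3
4 carbons are sp2.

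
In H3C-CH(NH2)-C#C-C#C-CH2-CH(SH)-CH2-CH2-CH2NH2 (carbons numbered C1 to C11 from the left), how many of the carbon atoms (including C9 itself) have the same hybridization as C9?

C9 is sp3 (only σ bonds).
C1: sp3 ✓
C2: sp3 ✓
C3: sp
C4: sp
C5: sp
C6: sp
C7: sp3 ✓
C8: sp3 ✓
C9: sp3 ✓
C10: sp3 ✓
C11: sp3 ✓
7 carbons are sp3.

7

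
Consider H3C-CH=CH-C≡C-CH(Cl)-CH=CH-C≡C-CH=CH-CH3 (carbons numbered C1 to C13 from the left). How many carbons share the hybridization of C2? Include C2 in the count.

C2 is sp2 (one π bond).
C1: sp3
C2: sp2 ✓
C3: sp2 ✓
C4: sp
C5: sp
C6: sp3
C7: sp2 ✓
C8: sp2 ✓
C9: sp
C10: sp
C11: sp2 ✓
C12: sp2 ✓
C13: sp3
6 carbons are sp2.

6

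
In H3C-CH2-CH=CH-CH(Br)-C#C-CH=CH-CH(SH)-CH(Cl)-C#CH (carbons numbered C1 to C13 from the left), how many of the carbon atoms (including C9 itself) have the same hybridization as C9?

C9 is sp2 (one π bond).
C1: sp3
C2: sp3
C3: sp2 ✓
C4: sp2 ✓
C5: sp3
C6: sp
C7: sp
C8: sp2 ✓
C9: sp2 ✓
C10: sp3
C11: sp3
C12: sp
C13: sp
4 carbons are sp2.

4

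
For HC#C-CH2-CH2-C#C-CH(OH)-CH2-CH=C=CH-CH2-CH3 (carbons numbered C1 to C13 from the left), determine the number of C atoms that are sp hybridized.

C1: sp ✓
C2: sp ✓
C3: sp3
C4: sp3
C5: sp ✓
C6: sp ✓
C7: sp3
C8: sp3
C9: sp2
C10: sp ✓
C11: sp2
C12: sp3
C13: sp3
C1, C2, C5, C6, C10 → 5 sp carbons.

5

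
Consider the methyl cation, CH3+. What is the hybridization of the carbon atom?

sp²

Three σ bonds to H, empty p orbital → sp2, trigonal planar.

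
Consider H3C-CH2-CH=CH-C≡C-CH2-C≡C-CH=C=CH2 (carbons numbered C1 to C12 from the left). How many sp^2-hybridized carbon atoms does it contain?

4

C1: sp3
C2: sp3
C3: sp2 ✓
C4: sp2 ✓
C5: sp
C6: sp
C7: sp3
C8: sp
C9: sp
C10: sp2 ✓
C11: sp
C12: sp2 ✓
C3, C4, C10, C12 → 4 sp2 carbons.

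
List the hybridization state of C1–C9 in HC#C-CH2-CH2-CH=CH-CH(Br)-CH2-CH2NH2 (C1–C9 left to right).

C1 carries 2 σ bonds, plus two π bonds, giving a steric number of 2, so it is sp.
C2: 2 σ bonds, plus two π bonds; 2 regions of electron density → sp.
C3 — 4 σ bonds. Steric number 4, so sp3.
C4 (4 σ bonds) has steric number 4: sp3.
C5 — 3 σ bonds, plus one π bond. Steric number 3, so sp2.
C6 is sp2: 3 σ bonds, plus one π bond, 3 electron-density regions.
C7 is sp3: 4 σ bonds, 4 electron-density regions.
C8: 4 σ bonds; 4 regions of electron density → sp3.
C9 carries 4 σ bonds, giving a steric number of 4, so it is sp3.

C1 sp, C2 sp, C3 sp3, C4 sp3, C5 sp2, C6 sp2, C7 sp3, C8 sp3, C9 sp3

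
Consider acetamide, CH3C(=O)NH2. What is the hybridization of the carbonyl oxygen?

sp²

The carbonyl oxygen: 1 σ bond and 2 lone pairs, plus one π bond; 3 regions of electron density → sp2.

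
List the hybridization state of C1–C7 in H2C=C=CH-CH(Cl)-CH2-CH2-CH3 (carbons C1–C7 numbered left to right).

C1 carries 3 σ bonds, plus one π bond, giving a steric number of 3, so it is sp2.
C2 has 2 σ bonds, plus two π bonds: steric number 2 → sp.
C3 has 3 σ bonds, plus one π bond: steric number 3 → sp2.
C4 — 4 σ bonds. Steric number 4, so sp3.
C5: 4 σ bonds; 4 regions of electron density → sp3.
C6 carries 4 σ bonds, giving a steric number of 4, so it is sp3.
C7: 4 σ bonds; 4 regions of electron density → sp3.

C1 sp2, C2 sp, C3 sp2, C4 sp3, C5 sp3, C6 sp3, C7 sp3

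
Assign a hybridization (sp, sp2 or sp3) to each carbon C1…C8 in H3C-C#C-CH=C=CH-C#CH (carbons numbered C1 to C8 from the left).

C1: 4 σ bonds — 4 electron domains, sp3.
C2 has 2 σ bonds, plus two π bonds: steric number 2 → sp.
C3 has 2 σ bonds, plus two π bonds: steric number 2 → sp.
C4 (3 σ bonds, plus one π bond) has steric number 3: sp2.
C5 carries 2 σ bonds, plus two π bonds, giving a steric number of 2, so it is sp.
C6: 3 σ bonds, plus one π bond; 3 regions of electron density → sp2.
C7: 2 σ bonds, plus two π bonds — 2 electron domains, sp.
C8 (2 σ bonds, plus two π bonds) has steric number 2: sp.

C1 sp3, C2 sp, C3 sp, C4 sp2, C5 sp, C6 sp2, C7 sp, C8 sp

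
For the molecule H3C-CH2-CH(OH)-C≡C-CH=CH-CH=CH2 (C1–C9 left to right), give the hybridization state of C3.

C3 (4 σ bonds) has steric number 4: sp3.

sp3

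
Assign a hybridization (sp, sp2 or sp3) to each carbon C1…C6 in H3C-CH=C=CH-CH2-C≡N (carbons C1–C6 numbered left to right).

C1 is sp3: 4 σ bonds, 4 electron-density regions.
C2 is sp2: 3 σ bonds, plus one π bond, 3 electron-density regions.
C3: 2 σ bonds, plus two π bonds; 2 regions of electron density → sp.
C4: 3 σ bonds, plus one π bond — 3 electron domains, sp2.
C5: 4 σ bonds — 4 electron domains, sp3.
C6 (2 σ bonds, plus two π bonds) has steric number 2: sp.

C1 sp3, C2 sp2, C3 sp, C4 sp2, C5 sp3, C6 sp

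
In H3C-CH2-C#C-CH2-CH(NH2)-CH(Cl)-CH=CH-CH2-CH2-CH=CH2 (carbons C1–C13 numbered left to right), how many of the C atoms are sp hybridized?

C1: sp3
C2: sp3
C3: sp ✓
C4: sp ✓
C5: sp3
C6: sp3
C7: sp3
C8: sp2
C9: sp2
C10: sp3
C11: sp3
C12: sp2
C13: sp2
C3, C4 → 2 sp carbons.

2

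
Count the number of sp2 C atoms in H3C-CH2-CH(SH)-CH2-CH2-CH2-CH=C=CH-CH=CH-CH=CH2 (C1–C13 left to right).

6

C1: sp3
C2: sp3
C3: sp3
C4: sp3
C5: sp3
C6: sp3
C7: sp2 ✓
C8: sp
C9: sp2 ✓
C10: sp2 ✓
C11: sp2 ✓
C12: sp2 ✓
C13: sp2 ✓
C7, C9, C10, C11, C12, C13 → 6 sp2 carbons.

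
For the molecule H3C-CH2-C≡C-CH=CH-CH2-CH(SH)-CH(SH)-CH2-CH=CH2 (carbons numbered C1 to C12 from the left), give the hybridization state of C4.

C4 (2 σ bonds, plus two π bonds) has steric number 2: sp.

sp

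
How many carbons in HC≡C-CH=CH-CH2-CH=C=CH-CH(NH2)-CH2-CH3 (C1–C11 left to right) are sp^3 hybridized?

4

C1: sp
C2: sp
C3: sp2
C4: sp2
C5: sp3 ✓
C6: sp2
C7: sp
C8: sp2
C9: sp3 ✓
C10: sp3 ✓
C11: sp3 ✓
C5, C9, C10, C11 → 4 sp3 carbons.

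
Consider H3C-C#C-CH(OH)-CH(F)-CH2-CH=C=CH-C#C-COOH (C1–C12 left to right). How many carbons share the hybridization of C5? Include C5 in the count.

4

C5 is sp3 (only σ bonds).
C1: sp3 ✓
C2: sp
C3: sp
C4: sp3 ✓
C5: sp3 ✓
C6: sp3 ✓
C7: sp2
C8: sp
C9: sp2
C10: sp
C11: sp
C12: sp2
4 carbons are sp3.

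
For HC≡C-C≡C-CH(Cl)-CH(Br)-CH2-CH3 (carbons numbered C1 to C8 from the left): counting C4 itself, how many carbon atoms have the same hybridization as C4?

C4 is sp (two π bonds).
C1: sp ✓
C2: sp ✓
C3: sp ✓
C4: sp ✓
C5: sp3
C6: sp3
C7: sp3
C8: sp3
4 carbons are sp.

4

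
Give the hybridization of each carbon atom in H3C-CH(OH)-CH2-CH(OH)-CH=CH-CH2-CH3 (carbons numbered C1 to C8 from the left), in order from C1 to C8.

C1 has 4 σ bonds: steric number 4 → sp3.
C2 carries 4 σ bonds, giving a steric number of 4, so it is sp3.
C3: 4 σ bonds; 4 regions of electron density → sp3.
C4: 4 σ bonds; 4 regions of electron density → sp3.
C5 carries 3 σ bonds, plus one π bond, giving a steric number of 3, so it is sp2.
C6 — 3 σ bonds, plus one π bond. Steric number 3, so sp2.
C7 (4 σ bonds) has steric number 4: sp3.
C8 has 4 σ bonds: steric number 4 → sp3.

C1 sp3, C2 sp3, C3 sp3, C4 sp3, C5 sp2, C6 sp2, C7 sp3, C8 sp3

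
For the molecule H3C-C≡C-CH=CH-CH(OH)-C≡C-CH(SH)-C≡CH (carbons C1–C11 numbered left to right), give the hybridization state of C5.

sp2

C5 is sp2: 3 σ bonds, plus one π bond, 3 electron-density regions.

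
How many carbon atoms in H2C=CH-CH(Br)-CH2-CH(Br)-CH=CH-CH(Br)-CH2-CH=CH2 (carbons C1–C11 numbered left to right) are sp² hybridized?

6

C1: sp2 ✓
C2: sp2 ✓
C3: sp3
C4: sp3
C5: sp3
C6: sp2 ✓
C7: sp2 ✓
C8: sp3
C9: sp3
C10: sp2 ✓
C11: sp2 ✓
C1, C2, C6, C7, C10, C11 → 6 sp2 carbons.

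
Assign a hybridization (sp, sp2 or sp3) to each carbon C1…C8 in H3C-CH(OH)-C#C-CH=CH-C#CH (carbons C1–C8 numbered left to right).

C1 — 4 σ bonds. Steric number 4, so sp3.
C2 is sp3: 4 σ bonds, 4 electron-density regions.
C3 is sp: 2 σ bonds, plus two π bonds, 2 electron-density regions.
C4 has 2 σ bonds, plus two π bonds: steric number 2 → sp.
C5 carries 3 σ bonds, plus one π bond, giving a steric number of 3, so it is sp2.
C6: 3 σ bonds, plus one π bond; 3 regions of electron density → sp2.
C7 — 2 σ bonds, plus two π bonds. Steric number 2, so sp.
C8: 2 σ bonds, plus two π bonds — 2 electron domains, sp.

C1 sp3, C2 sp3, C3 sp, C4 sp, C5 sp2, C6 sp2, C7 sp, C8 sp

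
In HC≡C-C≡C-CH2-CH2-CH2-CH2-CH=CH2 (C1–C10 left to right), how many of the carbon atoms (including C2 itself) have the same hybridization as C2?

4

C2 is sp (two π bonds).
C1: sp ✓
C2: sp ✓
C3: sp ✓
C4: sp ✓
C5: sp3
C6: sp3
C7: sp3
C8: sp3
C9: sp2
C10: sp2
4 carbons are sp.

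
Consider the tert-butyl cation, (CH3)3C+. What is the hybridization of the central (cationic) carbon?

sp²

Three σ bonds and an empty p orbital; no lone pair → steric number 3 → sp2 and planar.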